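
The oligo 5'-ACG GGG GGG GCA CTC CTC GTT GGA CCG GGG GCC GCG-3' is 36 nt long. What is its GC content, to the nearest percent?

81%

A=3, C=11, T=4, G=18
G+C = 18 + 11 = 29 out of 36 bases
%GC = 29/36 × 100 = 80.56% ≈ 81%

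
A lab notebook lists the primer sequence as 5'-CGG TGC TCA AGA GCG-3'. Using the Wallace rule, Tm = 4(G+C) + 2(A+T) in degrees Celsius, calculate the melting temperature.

50°C

Scanning the sequence gives A=3, G=6, C=4, T=2.
AT pairs contribute 5, GC pairs contribute 10.
Tm = 2×5 + 4×10 = 50°C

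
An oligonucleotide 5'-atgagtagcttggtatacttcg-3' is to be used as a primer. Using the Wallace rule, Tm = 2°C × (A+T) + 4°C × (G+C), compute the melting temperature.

62°C

Base counts: C=3, G=6, A=5, T=8
So N_AT = 13 and N_GC = 9.
Tm = 2(13) + 4(9) = 26 + 36 = 62°C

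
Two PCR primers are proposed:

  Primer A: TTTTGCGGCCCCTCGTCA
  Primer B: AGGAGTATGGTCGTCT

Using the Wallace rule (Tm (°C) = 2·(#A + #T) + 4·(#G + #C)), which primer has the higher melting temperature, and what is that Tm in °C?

Primer A: A+T=7, G+C=11 → Tm = 2(7)+4(11) = 58°C
Primer B: A+T=8, G+C=8 → Tm = 2(8)+4(8) = 48°C
58°C vs 48°C → primer A is higher.

Primer A, 58°C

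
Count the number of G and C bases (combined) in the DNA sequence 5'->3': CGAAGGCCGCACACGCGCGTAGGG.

Scanning the sequence gives A=5, T=1, C=8, G=10.
G+C = 10 + 8 = 18

18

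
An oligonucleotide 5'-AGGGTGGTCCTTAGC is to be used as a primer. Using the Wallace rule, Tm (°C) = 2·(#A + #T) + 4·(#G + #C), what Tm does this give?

Scanning the sequence gives T=4, C=3, G=6, A=2.
AT pairs contribute 6, GC pairs contribute 9.
Tm = 2×6 + 4×9 = 48°C

48°C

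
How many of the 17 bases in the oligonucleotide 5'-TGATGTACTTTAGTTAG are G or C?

5

T=8, G=4, C=1, A=4
Total G or C: 4 + 1 = 5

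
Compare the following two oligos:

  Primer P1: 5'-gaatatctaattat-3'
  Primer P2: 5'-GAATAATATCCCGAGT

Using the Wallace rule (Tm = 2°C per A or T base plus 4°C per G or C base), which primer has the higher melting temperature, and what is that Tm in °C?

Primer P2, 44°C

Primer P1: A+T=12, G+C=2 → Tm = 2(12)+4(2) = 32°C
Primer P2: A+T=10, G+C=6 → Tm = 2(10)+4(6) = 44°C
32°C vs 44°C → primer P2 is higher.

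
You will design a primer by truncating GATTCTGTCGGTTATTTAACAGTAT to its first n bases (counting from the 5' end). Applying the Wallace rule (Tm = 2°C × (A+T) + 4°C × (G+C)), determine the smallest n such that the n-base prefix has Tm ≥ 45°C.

First 16 bases: GATTCTGTCGGTTATT → Tm = 44°C (< 45°C)
First 17 bases: GATTCTGTCGGTTATTT → Tm = 46°C (≥ 45°C)
Since every base adds ≥2°C, Tm only increases with n, so the threshold is first crossed at n = 17.

n = 17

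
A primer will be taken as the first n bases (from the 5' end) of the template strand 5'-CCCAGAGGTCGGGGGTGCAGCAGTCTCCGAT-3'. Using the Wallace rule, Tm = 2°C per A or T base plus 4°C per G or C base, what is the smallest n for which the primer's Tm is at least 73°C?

First 20 bases: CCCAGAGGTCGGGGGTGCAG → Tm = 70°C (< 73°C)
First 21 bases: CCCAGAGGTCGGGGGTGCAGC → Tm = 74°C (≥ 73°C)
Each additional base adds 2°C (A/T) or 4°C (G/C), so Tm is non-decreasing in n; n = 21 is the first length to reach 73°C.

n = 21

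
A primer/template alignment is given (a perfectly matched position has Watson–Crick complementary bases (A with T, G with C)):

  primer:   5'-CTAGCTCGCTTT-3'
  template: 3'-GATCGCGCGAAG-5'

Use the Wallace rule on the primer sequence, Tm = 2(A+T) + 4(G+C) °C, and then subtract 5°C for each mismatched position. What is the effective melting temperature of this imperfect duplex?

26°C

Primer base counts: A=1, T=5, G=2, C=4 → A+T=6, G+C=6
Perfect-match Tm = 2(6) + 4(6) = 12 + 24 = 36°C
Mismatches (positions where the bases are not complementary): 2 (at positions 6, 12)
Effective Tm = 36 − 2×5 = 36 − 10 = 26°C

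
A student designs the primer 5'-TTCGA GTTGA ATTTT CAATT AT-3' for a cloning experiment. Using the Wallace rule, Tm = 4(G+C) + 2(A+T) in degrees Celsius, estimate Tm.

54°C

T=11, C=2, A=6, G=3
A+T = 17, G+C = 5
Tm = 2(17) + 4(5) = 34 + 20 = 54°C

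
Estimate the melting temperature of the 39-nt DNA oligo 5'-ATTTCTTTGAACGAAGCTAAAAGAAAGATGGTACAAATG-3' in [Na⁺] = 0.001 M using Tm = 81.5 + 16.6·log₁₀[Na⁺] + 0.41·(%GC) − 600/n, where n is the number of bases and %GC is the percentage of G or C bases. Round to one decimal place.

Length n = 39. G=8, A=17, C=4, T=10
G+C = 12, so %GC = 12/39 × 100 = 30.769%
Salt term: 16.6 × (-3) = -49.8
GC term: 0.41 × 30.769 = 12.615; length term: −600/39 = −15.385
Tm = 81.5 + (-49.8) + 12.615 − 15.385 = 28.93 → 28.9°C

28.9°C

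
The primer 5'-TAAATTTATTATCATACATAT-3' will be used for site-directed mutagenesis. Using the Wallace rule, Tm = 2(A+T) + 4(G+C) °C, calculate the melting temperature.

C=2, A=9, T=10, G=0
AT pairs contribute 19, GC pairs contribute 2.
Tm = 2×19 + 4×2 = 46°C

46°C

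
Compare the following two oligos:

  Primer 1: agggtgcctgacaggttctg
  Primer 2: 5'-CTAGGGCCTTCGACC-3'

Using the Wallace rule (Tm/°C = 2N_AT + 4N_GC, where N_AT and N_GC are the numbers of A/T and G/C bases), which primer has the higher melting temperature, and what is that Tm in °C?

Primer 1, 64°C

Primer 1: A+T=8, G+C=12 → Tm = 2(8)+4(12) = 64°C
Primer 2: A+T=5, G+C=10 → Tm = 2(5)+4(10) = 50°C
64°C vs 50°C → primer 1 is higher.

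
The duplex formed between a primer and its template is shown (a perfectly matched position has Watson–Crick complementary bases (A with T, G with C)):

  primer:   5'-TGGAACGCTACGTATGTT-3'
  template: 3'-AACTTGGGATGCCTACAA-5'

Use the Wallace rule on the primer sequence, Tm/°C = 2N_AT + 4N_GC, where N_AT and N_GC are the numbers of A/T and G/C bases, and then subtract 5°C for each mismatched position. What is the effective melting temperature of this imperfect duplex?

37°C

Primer base counts: A=4, T=6, G=5, C=3 → A+T=10, G+C=8
Perfect-match Tm = 2(10) + 4(8) = 20 + 32 = 52°C
Mismatches (positions where the bases are not complementary): 3 (at positions 2, 7, 13)
Effective Tm = 52 − 3×5 = 52 − 15 = 37°C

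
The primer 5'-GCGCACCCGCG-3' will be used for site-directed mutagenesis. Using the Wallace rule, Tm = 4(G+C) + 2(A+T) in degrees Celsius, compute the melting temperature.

T=0, G=4, C=6, A=1
So N_AT = 1 and N_GC = 10.
Tm = 4·10 + 2·1 = 40 + 2 = 42°C

42°C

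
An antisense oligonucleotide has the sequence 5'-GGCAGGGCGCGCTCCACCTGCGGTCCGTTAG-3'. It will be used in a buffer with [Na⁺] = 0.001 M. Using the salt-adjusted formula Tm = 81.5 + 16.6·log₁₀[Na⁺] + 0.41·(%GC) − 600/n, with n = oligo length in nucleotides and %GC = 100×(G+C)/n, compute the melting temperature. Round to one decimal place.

Length n = 31. T=5, G=12, C=11, A=3
G+C = 23, so %GC = 23/31 × 100 = 74.194%
Salt term: 16.6 × (-3) = -49.8
GC term: 0.41 × 74.194 = 30.42; length term: −600/31 = −19.355
Tm = 81.5 + (-49.8) + 30.42 − 19.355 = 42.765 → 42.8°C

42.8°C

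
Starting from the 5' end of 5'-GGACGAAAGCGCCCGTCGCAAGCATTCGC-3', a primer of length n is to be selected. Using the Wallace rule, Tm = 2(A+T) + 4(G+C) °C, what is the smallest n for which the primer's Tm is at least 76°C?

First 22 bases: GGACGAAAGCGCCCGTCGCAAG → Tm = 74°C (< 76°C)
First 23 bases: GGACGAAAGCGCCCGTCGCAAGC → Tm = 78°C (≥ 76°C)
Each additional base adds 2°C (A/T) or 4°C (G/C), so Tm is non-decreasing in n; n = 23 is the first length to reach 76°C.

n = 23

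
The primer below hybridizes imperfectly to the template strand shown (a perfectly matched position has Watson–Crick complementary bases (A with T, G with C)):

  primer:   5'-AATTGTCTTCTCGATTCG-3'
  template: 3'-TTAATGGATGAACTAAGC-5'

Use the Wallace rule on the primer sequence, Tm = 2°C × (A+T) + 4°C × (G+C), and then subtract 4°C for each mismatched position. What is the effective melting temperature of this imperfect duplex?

Primer base counts: A=3, T=8, G=3, C=4 → A+T=11, G+C=7
Perfect-match Tm = 2(11) + 4(7) = 22 + 28 = 50°C
Mismatches (positions where the bases are not complementary): 4 (at positions 5, 6, 9, 12)
Effective Tm = 50 − 4×4 = 50 − 16 = 34°C

34°C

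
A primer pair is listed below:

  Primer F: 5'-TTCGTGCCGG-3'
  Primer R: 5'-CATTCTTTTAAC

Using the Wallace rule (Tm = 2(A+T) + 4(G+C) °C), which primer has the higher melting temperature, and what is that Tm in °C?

Primer F, 34°C

Primer F: A+T=3, G+C=7 → Tm = 2(3)+4(7) = 34°C
Primer R: A+T=9, G+C=3 → Tm = 2(9)+4(3) = 30°C
34°C vs 30°C → primer F is higher.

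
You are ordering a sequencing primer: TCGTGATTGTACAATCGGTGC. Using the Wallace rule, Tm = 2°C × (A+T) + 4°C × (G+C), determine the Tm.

62°C

Base counts: C=4, A=4, G=6, T=7
AT pairs contribute 11, GC pairs contribute 10.
Tm = 2×11 + 4×10 = 62°C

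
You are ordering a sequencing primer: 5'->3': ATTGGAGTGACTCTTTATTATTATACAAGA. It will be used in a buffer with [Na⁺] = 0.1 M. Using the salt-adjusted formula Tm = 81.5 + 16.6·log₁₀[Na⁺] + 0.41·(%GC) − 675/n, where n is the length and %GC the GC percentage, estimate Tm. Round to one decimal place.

Length n = 30. Counting bases: T=12, C=3, G=5, A=10
G+C = 8, so %GC = 8/30 × 100 = 26.667%
Salt term: 16.6 × (-1) = -16.6
GC term: 0.41 × 26.667 = 10.933; length term: −675/30 = −22.5
Tm = 81.5 + (-16.6) + 10.933 − 22.5 = 53.333 → 53.3°C

53.3°C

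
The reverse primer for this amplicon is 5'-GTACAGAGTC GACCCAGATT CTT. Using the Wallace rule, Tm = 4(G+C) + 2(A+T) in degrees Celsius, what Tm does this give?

68°C

G=5, C=6, A=6, T=6
AT pairs contribute 12, GC pairs contribute 11.
Tm = 2×12 + 4×11 = 68°C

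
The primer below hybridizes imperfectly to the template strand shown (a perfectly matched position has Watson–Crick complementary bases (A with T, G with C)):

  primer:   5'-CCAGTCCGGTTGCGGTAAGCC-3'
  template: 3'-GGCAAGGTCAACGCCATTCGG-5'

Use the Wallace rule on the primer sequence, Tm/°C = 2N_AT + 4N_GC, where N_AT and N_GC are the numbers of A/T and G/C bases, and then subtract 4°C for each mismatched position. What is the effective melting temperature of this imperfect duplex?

58°C

Primer base counts: A=3, T=4, G=7, C=7 → A+T=7, G+C=14
Perfect-match Tm = 2(7) + 4(14) = 14 + 56 = 70°C
Mismatches (positions where the bases are not complementary): 3 (at positions 3, 4, 8)
Effective Tm = 70 − 3×4 = 70 − 12 = 58°C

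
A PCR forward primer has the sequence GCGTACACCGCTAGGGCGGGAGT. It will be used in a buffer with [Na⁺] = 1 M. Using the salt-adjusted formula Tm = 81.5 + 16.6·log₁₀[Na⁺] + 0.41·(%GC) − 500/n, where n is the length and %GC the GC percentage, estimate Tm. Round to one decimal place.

88.3°C

Length n = 23. Counting bases: G=10, T=3, C=6, A=4
G+C = 16, so %GC = 16/23 × 100 = 69.565%
Salt term: 16.6 × (0) = 0
GC term: 0.41 × 69.565 = 28.522; length term: −500/23 = −21.739
Tm = 81.5 + (0) + 28.522 − 21.739 = 88.283 → 88.3°C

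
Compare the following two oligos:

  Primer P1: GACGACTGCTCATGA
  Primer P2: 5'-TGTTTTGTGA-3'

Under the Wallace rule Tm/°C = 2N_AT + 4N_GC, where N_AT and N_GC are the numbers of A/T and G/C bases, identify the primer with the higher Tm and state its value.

Primer P1: A+T=7, G+C=8 → Tm = 2(7)+4(8) = 46°C
Primer P2: A+T=7, G+C=3 → Tm = 2(7)+4(3) = 26°C
46°C vs 26°C → primer P1 is higher.

Primer P1, 46°C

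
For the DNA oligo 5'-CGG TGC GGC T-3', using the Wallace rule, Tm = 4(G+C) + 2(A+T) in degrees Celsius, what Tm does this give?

Scanning the sequence gives T=2, G=5, C=3, A=0.
AT pairs contribute 2, GC pairs contribute 8.
Tm = 2×2 + 4×8 = 36°C

36°C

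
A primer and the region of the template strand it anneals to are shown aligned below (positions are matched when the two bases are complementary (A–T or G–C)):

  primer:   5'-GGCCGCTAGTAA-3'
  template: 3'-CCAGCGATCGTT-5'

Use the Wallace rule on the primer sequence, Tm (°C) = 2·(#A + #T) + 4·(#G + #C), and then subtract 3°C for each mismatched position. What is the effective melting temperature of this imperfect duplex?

32°C

Primer base counts: A=3, T=2, G=4, C=3 → A+T=5, G+C=7
Perfect-match Tm = 2(5) + 4(7) = 10 + 28 = 38°C
Mismatches (positions where the bases are not complementary): 2 (at positions 3, 10)
Effective Tm = 38 − 2×3 = 38 − 6 = 32°C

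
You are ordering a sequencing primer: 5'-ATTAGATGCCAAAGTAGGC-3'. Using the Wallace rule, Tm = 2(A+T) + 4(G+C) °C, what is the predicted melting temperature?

54°C

Base counts: T=4, G=5, A=7, C=3
So N_AT = 11 and N_GC = 8.
Tm = 2×11 + 4×8 = 54°C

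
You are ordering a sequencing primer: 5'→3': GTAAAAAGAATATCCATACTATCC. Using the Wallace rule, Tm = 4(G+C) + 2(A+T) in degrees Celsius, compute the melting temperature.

T=6, A=11, C=5, G=2
So N_AT = 17 and N_GC = 7.
Tm = 2×17 + 4×7 = 62°C

62°C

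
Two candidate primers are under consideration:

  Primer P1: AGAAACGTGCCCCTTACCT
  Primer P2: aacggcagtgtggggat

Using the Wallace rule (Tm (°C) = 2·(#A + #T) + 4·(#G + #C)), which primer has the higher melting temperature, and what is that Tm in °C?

Primer P1: A+T=9, G+C=10 → Tm = 2(9)+4(10) = 58°C
Primer P2: A+T=7, G+C=10 → Tm = 2(7)+4(10) = 54°C
58°C vs 54°C → primer P1 is higher.

Primer P1, 58°C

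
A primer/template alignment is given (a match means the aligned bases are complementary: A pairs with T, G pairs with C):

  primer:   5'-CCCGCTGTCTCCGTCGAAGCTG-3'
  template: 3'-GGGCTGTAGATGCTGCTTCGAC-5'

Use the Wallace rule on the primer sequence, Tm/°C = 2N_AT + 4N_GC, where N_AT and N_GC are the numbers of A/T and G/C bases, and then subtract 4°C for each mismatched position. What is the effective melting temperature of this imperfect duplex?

Primer base counts: A=2, T=5, G=6, C=9 → A+T=7, G+C=15
Perfect-match Tm = 2(7) + 4(15) = 14 + 60 = 74°C
Mismatches (positions where the bases are not complementary): 5 (at positions 5, 6, 7, 11, 14)
Effective Tm = 74 − 5×4 = 74 − 20 = 54°C

54°C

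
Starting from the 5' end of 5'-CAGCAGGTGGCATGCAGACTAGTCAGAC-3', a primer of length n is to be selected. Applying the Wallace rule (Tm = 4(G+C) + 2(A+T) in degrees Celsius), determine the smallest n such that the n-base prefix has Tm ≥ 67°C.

First 21 bases: CAGCAGGTGGCATGCAGACTA → Tm = 66°C (< 67°C)
First 22 bases: CAGCAGGTGGCATGCAGACTAG → Tm = 70°C (≥ 67°C)
Each additional base adds 2°C (A/T) or 4°C (G/C), so Tm is non-decreasing in n; n = 22 is the first length to reach 67°C.

n = 22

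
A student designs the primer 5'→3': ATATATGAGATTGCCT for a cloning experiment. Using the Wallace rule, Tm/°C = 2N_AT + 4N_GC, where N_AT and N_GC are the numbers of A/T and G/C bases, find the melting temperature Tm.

Base counts: C=2, G=3, T=6, A=5
A+T = 11, G+C = 5
Tm = 2×11 + 4×5 = 42°C

42°C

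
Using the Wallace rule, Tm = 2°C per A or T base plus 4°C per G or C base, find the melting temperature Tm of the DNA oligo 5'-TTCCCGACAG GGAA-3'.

44°C

A=4, T=2, C=4, G=4
So N_AT = 6 and N_GC = 8.
Tm = 2(6) + 4(8) = 12 + 32 = 44°C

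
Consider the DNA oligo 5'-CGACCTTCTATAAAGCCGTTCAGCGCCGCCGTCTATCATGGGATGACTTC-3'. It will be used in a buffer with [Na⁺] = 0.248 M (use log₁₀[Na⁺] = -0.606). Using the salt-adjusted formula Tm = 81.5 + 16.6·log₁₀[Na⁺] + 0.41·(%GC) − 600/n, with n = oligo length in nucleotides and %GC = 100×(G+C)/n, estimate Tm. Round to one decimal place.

81.6°C

Length n = 50. A=10, G=11, C=16, T=13
G+C = 27, so %GC = 27/50 × 100 = 54%
Salt term: 16.6 × (-0.606) = -10.06
GC term: 0.41 × 54 = 22.14; length term: −600/50 = −12
Tm = 81.5 + (-10.06) + 22.14 − 12 = 81.58 → 81.6°C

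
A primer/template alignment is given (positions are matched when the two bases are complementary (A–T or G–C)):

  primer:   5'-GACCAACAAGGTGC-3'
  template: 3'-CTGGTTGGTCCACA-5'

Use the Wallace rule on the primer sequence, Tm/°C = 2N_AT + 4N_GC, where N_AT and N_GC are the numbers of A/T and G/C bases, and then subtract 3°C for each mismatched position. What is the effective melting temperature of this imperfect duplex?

38°C

Primer base counts: A=5, T=1, G=4, C=4 → A+T=6, G+C=8
Perfect-match Tm = 2(6) + 4(8) = 12 + 32 = 44°C
Mismatches (positions where the bases are not complementary): 2 (at positions 8, 14)
Effective Tm = 44 − 2×3 = 44 − 6 = 38°C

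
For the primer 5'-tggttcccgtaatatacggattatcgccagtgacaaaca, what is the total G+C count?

Counting bases: G=8, C=9, A=12, T=10
Total G or C: 8 + 9 = 17

17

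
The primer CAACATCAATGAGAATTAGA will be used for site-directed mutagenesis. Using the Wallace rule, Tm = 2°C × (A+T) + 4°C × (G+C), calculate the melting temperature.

52°C

Base counts: G=3, A=10, T=4, C=3
A+T = 14, G+C = 6
Tm = 2(14) + 4(6) = 28 + 24 = 52°C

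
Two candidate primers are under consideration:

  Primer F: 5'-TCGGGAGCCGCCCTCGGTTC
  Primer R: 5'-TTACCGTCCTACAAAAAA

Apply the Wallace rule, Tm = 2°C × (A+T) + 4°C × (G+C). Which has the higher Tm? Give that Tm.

Primer F, 70°C

Primer F: A+T=5, G+C=15 → Tm = 2(5)+4(15) = 70°C
Primer R: A+T=12, G+C=6 → Tm = 2(12)+4(6) = 48°C
70°C vs 48°C → primer F is higher.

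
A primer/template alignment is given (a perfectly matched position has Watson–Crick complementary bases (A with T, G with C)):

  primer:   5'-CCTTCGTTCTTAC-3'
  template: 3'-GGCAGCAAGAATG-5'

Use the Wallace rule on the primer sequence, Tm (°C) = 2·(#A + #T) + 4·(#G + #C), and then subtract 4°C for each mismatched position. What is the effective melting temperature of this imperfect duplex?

34°C

Primer base counts: A=1, T=6, G=1, C=5 → A+T=7, G+C=6
Perfect-match Tm = 2(7) + 4(6) = 14 + 24 = 38°C
Mismatches (positions where the bases are not complementary): 1 (at position 3)
Effective Tm = 38 − 1×4 = 38 − 4 = 34°C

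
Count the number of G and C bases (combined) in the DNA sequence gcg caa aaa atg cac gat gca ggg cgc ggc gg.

21

Base counts: G=13, A=9, T=2, C=8
Total G or C: 13 + 8 = 21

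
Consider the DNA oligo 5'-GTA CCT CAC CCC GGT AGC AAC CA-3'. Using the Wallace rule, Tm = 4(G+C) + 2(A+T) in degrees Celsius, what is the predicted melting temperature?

C=10, T=3, G=4, A=6
AT pairs contribute 9, GC pairs contribute 14.
Tm = 4·14 + 2·9 = 56 + 18 = 74°C

74°C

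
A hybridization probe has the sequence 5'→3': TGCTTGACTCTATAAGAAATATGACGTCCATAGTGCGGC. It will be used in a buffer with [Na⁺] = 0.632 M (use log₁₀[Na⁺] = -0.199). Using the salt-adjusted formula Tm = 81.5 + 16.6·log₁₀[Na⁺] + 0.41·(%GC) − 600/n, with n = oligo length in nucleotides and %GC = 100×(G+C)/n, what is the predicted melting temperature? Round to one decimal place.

Length n = 39. Base counts: C=8, T=11, G=9, A=11
G+C = 17, so %GC = 17/39 × 100 = 43.59%
Salt term: 16.6 × (-0.199) = -3.303
GC term: 0.41 × 43.59 = 17.872; length term: −600/39 = −15.385
Tm = 81.5 + (-3.303) + 17.872 − 15.385 = 80.684 → 80.7°C

80.7°C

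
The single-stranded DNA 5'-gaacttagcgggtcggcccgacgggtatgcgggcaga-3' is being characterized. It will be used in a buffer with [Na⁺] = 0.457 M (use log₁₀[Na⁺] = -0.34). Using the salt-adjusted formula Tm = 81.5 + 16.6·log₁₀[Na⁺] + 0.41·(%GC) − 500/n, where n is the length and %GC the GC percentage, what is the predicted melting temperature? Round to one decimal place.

Length n = 37. Scanning the sequence gives T=5, C=9, A=7, G=16.
G+C = 25, so %GC = 25/37 × 100 = 67.568%
Salt term: 16.6 × (-0.34) = -5.644
GC term: 0.41 × 67.568 = 27.703; length term: −500/37 = −13.514
Tm = 81.5 + (-5.644) + 27.703 − 13.514 = 90.045 → 90.0°C

90.0°C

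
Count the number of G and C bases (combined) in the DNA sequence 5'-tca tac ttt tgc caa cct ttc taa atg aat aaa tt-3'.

9

Counting bases: T=14, G=2, C=7, A=12
G+C = 2 + 7 = 9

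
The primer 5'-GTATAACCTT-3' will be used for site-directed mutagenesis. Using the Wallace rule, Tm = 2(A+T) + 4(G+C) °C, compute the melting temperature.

26°C

Base counts: T=4, G=1, C=2, A=3
AT pairs contribute 7, GC pairs contribute 3.
Tm = 2(7) + 4(3) = 14 + 12 = 26°C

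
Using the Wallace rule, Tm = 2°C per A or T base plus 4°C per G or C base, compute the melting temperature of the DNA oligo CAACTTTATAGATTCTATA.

Counting bases: G=1, T=8, A=7, C=3
AT pairs contribute 15, GC pairs contribute 4.
Tm = 4·4 + 2·15 = 16 + 30 = 46°C

46°C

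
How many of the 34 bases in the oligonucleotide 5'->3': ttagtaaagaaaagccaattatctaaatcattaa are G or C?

T=10, A=17, C=4, G=3
G+C = 3 + 4 = 7

7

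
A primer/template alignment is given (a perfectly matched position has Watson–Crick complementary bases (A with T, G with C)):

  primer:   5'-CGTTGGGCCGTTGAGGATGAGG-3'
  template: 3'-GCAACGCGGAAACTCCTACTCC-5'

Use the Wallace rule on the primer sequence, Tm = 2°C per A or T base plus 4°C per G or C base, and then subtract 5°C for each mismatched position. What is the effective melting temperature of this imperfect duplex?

Primer base counts: A=3, T=5, G=11, C=3 → A+T=8, G+C=14
Perfect-match Tm = 2(8) + 4(14) = 16 + 56 = 72°C
Mismatches (positions where the bases are not complementary): 2 (at positions 6, 10)
Effective Tm = 72 − 2×5 = 72 − 10 = 62°C

62°C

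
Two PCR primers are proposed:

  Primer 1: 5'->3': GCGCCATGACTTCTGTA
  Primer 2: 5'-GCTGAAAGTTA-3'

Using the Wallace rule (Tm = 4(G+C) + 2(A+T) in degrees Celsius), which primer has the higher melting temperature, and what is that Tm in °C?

Primer 1: A+T=8, G+C=9 → Tm = 2(8)+4(9) = 52°C
Primer 2: A+T=7, G+C=4 → Tm = 2(7)+4(4) = 30°C
52°C vs 30°C → primer 1 is higher.

Primer 1, 52°C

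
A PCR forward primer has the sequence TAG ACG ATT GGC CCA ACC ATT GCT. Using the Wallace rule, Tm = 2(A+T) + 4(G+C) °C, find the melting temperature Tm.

Counting bases: C=7, A=6, T=6, G=5
A+T = 12, G+C = 12
Tm = 2(12) + 4(12) = 24 + 48 = 72°C

72°C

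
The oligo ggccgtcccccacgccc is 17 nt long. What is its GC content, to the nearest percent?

Scanning the sequence gives G=4, A=1, T=1, C=11.
G+C = 4 + 11 = 15 out of 17 bases
%GC = 15/17 × 100 = 88.24% ≈ 88%

88%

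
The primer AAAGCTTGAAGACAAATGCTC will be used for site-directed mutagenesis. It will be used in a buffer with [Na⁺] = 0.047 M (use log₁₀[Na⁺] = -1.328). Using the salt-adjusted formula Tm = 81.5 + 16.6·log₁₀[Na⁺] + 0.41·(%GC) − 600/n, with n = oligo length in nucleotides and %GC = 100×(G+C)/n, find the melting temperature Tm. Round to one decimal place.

Length n = 21. Base counts: C=4, T=4, A=9, G=4
G+C = 8, so %GC = 8/21 × 100 = 38.095%
Salt term: 16.6 × (-1.328) = -22.045
GC term: 0.41 × 38.095 = 15.619; length term: −600/21 = −28.571
Tm = 81.5 + (-22.045) + 15.619 − 28.571 = 46.503 → 46.5°C

46.5°C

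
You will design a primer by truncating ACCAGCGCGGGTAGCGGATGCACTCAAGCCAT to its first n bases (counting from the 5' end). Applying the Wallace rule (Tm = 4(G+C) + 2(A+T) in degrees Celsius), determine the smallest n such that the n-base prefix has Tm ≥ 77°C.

First 22 bases: ACCAGCGCGGGTAGCGGATGCA → Tm = 74°C (< 77°C)
First 23 bases: ACCAGCGCGGGTAGCGGATGCAC → Tm = 78°C (≥ 77°C)
Since every base adds ≥2°C, Tm only increases with n, so the threshold is first crossed at n = 23.

n = 23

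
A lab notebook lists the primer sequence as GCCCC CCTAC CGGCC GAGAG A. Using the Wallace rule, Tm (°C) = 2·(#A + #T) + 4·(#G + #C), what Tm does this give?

Base counts: C=10, T=1, A=4, G=6
AT pairs contribute 5, GC pairs contribute 16.
Tm = 4·16 + 2·5 = 64 + 10 = 74°C

74°C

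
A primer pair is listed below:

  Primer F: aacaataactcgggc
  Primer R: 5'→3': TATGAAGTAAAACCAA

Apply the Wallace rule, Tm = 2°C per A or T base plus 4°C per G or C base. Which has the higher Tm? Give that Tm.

Primer F, 44°C

Primer F: A+T=8, G+C=7 → Tm = 2(8)+4(7) = 44°C
Primer R: A+T=12, G+C=4 → Tm = 2(12)+4(4) = 40°C
44°C vs 40°C → primer F is higher.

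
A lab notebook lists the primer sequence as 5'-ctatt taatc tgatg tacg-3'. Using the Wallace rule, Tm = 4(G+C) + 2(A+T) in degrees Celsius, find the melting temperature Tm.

Base counts: A=5, C=3, G=3, T=8
A+T = 13, G+C = 6
Tm = 2(13) + 4(6) = 26 + 24 = 50°C

50°C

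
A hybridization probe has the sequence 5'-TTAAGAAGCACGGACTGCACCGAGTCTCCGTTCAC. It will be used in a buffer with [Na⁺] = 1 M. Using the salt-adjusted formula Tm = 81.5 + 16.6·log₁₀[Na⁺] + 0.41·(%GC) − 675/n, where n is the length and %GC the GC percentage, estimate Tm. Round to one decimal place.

Length n = 35. Base counts: A=9, T=7, G=8, C=11
G+C = 19, so %GC = 19/35 × 100 = 54.286%
Salt term: 16.6 × (0) = 0
GC term: 0.41 × 54.286 = 22.257; length term: −675/35 = −19.286
Tm = 81.5 + (0) + 22.257 − 19.286 = 84.471 → 84.5°C

84.5°C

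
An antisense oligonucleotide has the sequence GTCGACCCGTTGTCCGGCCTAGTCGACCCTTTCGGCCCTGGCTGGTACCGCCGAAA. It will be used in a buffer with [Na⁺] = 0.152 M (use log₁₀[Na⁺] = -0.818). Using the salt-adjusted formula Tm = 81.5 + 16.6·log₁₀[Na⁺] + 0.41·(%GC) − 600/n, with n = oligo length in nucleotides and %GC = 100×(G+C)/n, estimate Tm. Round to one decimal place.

Length n = 56. Counting bases: G=16, A=7, C=21, T=12
G+C = 37, so %GC = 37/56 × 100 = 66.071%
Salt term: 16.6 × (-0.818) = -13.579
GC term: 0.41 × 66.071 = 27.089; length term: −600/56 = −10.714
Tm = 81.5 + (-13.579) + 27.089 − 10.714 = 84.296 → 84.3°C

84.3°C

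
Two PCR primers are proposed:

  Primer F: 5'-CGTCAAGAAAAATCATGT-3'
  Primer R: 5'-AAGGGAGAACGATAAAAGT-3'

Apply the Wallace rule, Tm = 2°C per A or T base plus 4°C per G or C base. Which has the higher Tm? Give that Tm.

Primer R, 52°C

Primer F: A+T=12, G+C=6 → Tm = 2(12)+4(6) = 48°C
Primer R: A+T=12, G+C=7 → Tm = 2(12)+4(7) = 52°C
48°C vs 52°C → primer R is higher.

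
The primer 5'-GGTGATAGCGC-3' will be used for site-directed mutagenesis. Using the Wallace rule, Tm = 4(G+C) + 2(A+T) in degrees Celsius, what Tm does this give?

36°C

C=2, T=2, A=2, G=5
So N_AT = 4 and N_GC = 7.
Tm = 2(4) + 4(7) = 8 + 28 = 36°C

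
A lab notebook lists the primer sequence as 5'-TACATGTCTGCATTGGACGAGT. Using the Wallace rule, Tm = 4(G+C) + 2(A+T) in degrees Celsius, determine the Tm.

Scanning the sequence gives G=6, T=7, C=4, A=5.
AT pairs contribute 12, GC pairs contribute 10.
Tm = 2(12) + 4(10) = 24 + 40 = 64°C

64°C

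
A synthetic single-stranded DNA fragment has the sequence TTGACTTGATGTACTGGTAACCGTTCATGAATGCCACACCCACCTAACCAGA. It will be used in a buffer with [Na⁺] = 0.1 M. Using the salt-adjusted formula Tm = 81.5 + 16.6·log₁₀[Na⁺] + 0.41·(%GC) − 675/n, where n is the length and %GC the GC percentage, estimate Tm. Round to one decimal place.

70.8°C

Length n = 52. C=15, G=9, T=13, A=15
G+C = 24, so %GC = 24/52 × 100 = 46.154%
Salt term: 16.6 × (-1) = -16.6
GC term: 0.41 × 46.154 = 18.923; length term: −675/52 = −12.981
Tm = 81.5 + (-16.6) + 18.923 − 12.981 = 70.842 → 70.8°C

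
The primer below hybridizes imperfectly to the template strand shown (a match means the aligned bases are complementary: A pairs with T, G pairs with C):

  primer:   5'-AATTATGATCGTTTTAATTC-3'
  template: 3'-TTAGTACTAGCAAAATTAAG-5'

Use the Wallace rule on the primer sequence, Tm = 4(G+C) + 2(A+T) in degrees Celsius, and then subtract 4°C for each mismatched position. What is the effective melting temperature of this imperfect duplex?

44°C

Primer base counts: A=6, T=10, G=2, C=2 → A+T=16, G+C=4
Perfect-match Tm = 2(16) + 4(4) = 32 + 16 = 48°C
Mismatches (positions where the bases are not complementary): 1 (at position 4)
Effective Tm = 48 − 1×4 = 48 − 4 = 44°C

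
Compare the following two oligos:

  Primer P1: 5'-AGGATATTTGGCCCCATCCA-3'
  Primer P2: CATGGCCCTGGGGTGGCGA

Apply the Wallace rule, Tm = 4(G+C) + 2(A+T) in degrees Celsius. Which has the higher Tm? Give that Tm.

Primer P2, 66°C

Primer P1: A+T=10, G+C=10 → Tm = 2(10)+4(10) = 60°C
Primer P2: A+T=5, G+C=14 → Tm = 2(5)+4(14) = 66°C
60°C vs 66°C → primer P2 is higher.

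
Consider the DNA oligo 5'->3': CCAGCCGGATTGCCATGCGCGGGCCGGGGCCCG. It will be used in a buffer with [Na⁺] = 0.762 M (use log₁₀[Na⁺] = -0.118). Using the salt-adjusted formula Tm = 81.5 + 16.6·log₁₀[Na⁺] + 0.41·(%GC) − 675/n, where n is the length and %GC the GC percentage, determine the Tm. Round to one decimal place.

Length n = 33. Counting bases: T=3, G=14, A=3, C=13
G+C = 27, so %GC = 27/33 × 100 = 81.818%
Salt term: 16.6 × (-0.118) = -1.959
GC term: 0.41 × 81.818 = 33.545; length term: −675/33 = −20.455
Tm = 81.5 + (-1.959) + 33.545 − 20.455 = 92.631 → 92.6°C

92.6°C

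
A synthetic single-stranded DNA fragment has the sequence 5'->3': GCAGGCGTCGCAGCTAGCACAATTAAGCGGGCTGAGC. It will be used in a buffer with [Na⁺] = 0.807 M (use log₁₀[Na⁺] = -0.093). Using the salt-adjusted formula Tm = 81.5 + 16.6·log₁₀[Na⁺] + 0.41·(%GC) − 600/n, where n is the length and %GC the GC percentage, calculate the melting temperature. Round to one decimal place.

Length n = 37. Counting bases: C=10, A=9, G=13, T=5
G+C = 23, so %GC = 23/37 × 100 = 62.162%
Salt term: 16.6 × (-0.093) = -1.544
GC term: 0.41 × 62.162 = 25.486; length term: −600/37 = −16.216
Tm = 81.5 + (-1.544) + 25.486 − 16.216 = 89.226 → 89.2°C

89.2°C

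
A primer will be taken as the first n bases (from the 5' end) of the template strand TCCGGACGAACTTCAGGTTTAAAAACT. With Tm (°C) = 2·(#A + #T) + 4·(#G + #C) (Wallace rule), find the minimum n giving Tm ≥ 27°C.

First 7 bases: TCCGGAC → Tm = 24°C (< 27°C)
First 8 bases: TCCGGACG → Tm = 28°C (≥ 27°C)
Each additional base adds 2°C (A/T) or 4°C (G/C), so Tm is non-decreasing in n; n = 8 is the first length to reach 27°C.

n = 8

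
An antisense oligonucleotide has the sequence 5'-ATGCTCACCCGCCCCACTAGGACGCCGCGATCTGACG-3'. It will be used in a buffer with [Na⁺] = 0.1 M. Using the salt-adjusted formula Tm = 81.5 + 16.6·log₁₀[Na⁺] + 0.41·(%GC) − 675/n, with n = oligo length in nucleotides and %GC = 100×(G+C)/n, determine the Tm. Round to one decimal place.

Length n = 37. G=9, C=16, T=5, A=7
G+C = 25, so %GC = 25/37 × 100 = 67.568%
Salt term: 16.6 × (-1) = -16.6
GC term: 0.41 × 67.568 = 27.703; length term: −675/37 = −18.243
Tm = 81.5 + (-16.6) + 27.703 − 18.243 = 74.36 → 74.4°C

74.4°C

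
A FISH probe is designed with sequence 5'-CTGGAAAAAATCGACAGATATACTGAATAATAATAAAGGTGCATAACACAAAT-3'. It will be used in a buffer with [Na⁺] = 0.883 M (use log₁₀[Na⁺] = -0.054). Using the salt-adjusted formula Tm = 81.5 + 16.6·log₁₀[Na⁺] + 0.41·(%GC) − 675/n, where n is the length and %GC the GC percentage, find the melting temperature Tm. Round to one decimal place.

Length n = 53. G=8, A=27, C=7, T=11
G+C = 15, so %GC = 15/53 × 100 = 28.302%
Salt term: 16.6 × (-0.054) = -0.896
GC term: 0.41 × 28.302 = 11.604; length term: −675/53 = −12.736
Tm = 81.5 + (-0.896) + 11.604 − 12.736 = 79.472 → 79.5°C

79.5°C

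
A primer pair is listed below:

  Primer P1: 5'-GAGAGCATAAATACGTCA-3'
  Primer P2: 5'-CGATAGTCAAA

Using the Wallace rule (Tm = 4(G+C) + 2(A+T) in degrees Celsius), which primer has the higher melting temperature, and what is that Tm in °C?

Primer P1, 50°C

Primer P1: A+T=11, G+C=7 → Tm = 2(11)+4(7) = 50°C
Primer P2: A+T=7, G+C=4 → Tm = 2(7)+4(4) = 30°C
50°C vs 30°C → primer P1 is higher.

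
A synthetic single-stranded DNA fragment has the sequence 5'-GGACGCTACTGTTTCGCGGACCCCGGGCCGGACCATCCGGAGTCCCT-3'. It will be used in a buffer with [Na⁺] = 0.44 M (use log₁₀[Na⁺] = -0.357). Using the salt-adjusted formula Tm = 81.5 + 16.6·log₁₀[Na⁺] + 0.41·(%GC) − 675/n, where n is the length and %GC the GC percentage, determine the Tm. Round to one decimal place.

Length n = 47. Scanning the sequence gives T=8, G=15, C=18, A=6.
G+C = 33, so %GC = 33/47 × 100 = 70.213%
Salt term: 16.6 × (-0.357) = -5.926
GC term: 0.41 × 70.213 = 28.787; length term: −675/47 = −14.362
Tm = 81.5 + (-5.926) + 28.787 − 14.362 = 89.999 → 90.0°C

90.0°C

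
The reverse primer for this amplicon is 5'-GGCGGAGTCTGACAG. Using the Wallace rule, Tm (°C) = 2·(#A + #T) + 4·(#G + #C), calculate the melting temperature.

Counting bases: G=7, C=3, T=2, A=3
So N_AT = 5 and N_GC = 10.
Tm = 2×5 + 4×10 = 50°C

50°C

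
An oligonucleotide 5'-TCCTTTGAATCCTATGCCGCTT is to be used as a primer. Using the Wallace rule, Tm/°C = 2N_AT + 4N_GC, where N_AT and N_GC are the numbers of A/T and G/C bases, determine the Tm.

64°C

Counting bases: T=9, C=7, G=3, A=3
AT pairs contribute 12, GC pairs contribute 10.
Tm = 2×12 + 4×10 = 64°C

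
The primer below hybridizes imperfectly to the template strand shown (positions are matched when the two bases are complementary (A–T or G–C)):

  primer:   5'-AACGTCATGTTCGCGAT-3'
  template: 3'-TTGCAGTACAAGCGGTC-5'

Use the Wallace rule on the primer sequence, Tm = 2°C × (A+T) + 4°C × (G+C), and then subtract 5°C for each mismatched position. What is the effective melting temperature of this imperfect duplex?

Primer base counts: A=4, T=5, G=4, C=4 → A+T=9, G+C=8
Perfect-match Tm = 2(9) + 4(8) = 18 + 32 = 50°C
Mismatches (positions where the bases are not complementary): 2 (at positions 15, 17)
Effective Tm = 50 − 2×5 = 50 − 10 = 40°C

40°C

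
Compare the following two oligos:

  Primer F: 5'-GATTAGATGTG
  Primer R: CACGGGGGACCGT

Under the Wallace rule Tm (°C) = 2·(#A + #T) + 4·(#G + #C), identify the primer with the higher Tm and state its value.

Primer F: A+T=7, G+C=4 → Tm = 2(7)+4(4) = 30°C
Primer R: A+T=3, G+C=10 → Tm = 2(3)+4(10) = 46°C
30°C vs 46°C → primer R is higher.

Primer R, 46°C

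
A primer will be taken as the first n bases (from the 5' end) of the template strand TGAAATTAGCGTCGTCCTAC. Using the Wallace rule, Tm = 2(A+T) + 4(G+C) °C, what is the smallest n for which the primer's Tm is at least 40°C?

n = 14

First 13 bases: TGAAATTAGCGTC → Tm = 36°C (< 40°C)
First 14 bases: TGAAATTAGCGTCG → Tm = 40°C (≥ 40°C)
Each additional base adds 2°C (A/T) or 4°C (G/C), so Tm is non-decreasing in n; n = 14 is the first length to reach 40°C.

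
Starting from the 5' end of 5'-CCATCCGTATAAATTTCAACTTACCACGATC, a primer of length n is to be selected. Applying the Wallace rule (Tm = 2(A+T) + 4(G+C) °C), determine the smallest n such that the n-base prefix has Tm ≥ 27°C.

n = 9

First 8 bases: CCATCCGT → Tm = 26°C (< 27°C)
First 9 bases: CCATCCGTA → Tm = 28°C (≥ 27°C)
Each additional base adds 2°C (A/T) or 4°C (G/C), so Tm is non-decreasing in n; n = 9 is the first length to reach 27°C.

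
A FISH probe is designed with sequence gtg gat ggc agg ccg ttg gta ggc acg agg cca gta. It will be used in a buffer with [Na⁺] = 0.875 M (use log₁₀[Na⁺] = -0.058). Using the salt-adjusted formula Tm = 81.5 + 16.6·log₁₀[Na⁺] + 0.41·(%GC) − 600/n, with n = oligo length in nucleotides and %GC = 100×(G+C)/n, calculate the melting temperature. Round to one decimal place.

Length n = 36. Base counts: C=7, A=7, T=6, G=16
G+C = 23, so %GC = 23/36 × 100 = 63.889%
Salt term: 16.6 × (-0.058) = -0.963
GC term: 0.41 × 63.889 = 26.194; length term: −600/36 = −16.667
Tm = 81.5 + (-0.963) + 26.194 − 16.667 = 90.064 → 90.1°C

90.1°C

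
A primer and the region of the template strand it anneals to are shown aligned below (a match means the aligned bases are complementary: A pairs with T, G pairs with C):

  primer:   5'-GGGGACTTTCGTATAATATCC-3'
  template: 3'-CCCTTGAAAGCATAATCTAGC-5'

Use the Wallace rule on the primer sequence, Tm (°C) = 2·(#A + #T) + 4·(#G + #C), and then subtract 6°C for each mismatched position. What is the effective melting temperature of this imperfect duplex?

Primer base counts: A=5, T=7, G=5, C=4 → A+T=12, G+C=9
Perfect-match Tm = 2(12) + 4(9) = 24 + 36 = 60°C
Mismatches (positions where the bases are not complementary): 4 (at positions 4, 15, 17, 21)
Effective Tm = 60 − 4×6 = 60 − 24 = 36°C

36°C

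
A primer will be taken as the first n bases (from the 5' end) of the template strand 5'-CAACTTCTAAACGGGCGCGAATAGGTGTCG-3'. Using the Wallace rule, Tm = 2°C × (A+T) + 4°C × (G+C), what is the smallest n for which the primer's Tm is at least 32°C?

n = 12

First 11 bases: CAACTTCTAAA → Tm = 28°C (< 32°C)
First 12 bases: CAACTTCTAAAC → Tm = 32°C (≥ 32°C)
Since every base adds ≥2°C, Tm only increases with n, so the threshold is first crossed at n = 12.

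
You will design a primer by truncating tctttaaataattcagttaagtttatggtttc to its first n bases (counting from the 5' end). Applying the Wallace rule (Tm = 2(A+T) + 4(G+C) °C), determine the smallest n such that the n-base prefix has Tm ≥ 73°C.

n = 31

First 30 bases: TCTTTAAATAATTCAGTTAAGTTTATGGTT → Tm = 72°C (< 73°C)
First 31 bases: TCTTTAAATAATTCAGTTAAGTTTATGGTTT → Tm = 74°C (≥ 73°C)
Each additional base adds 2°C (A/T) or 4°C (G/C), so Tm is non-decreasing in n; n = 31 is the first length to reach 73°C.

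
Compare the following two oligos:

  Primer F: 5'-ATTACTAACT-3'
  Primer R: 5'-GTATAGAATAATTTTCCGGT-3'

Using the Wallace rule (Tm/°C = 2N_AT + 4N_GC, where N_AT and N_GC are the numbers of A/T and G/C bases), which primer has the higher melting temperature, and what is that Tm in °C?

Primer R, 52°C

Primer F: A+T=8, G+C=2 → Tm = 2(8)+4(2) = 24°C
Primer R: A+T=14, G+C=6 → Tm = 2(14)+4(6) = 52°C
24°C vs 52°C → primer R is higher.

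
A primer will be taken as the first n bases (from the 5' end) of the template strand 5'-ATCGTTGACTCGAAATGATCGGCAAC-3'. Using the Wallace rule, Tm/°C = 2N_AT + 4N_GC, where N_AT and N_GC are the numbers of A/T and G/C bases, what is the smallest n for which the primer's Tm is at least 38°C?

n = 13

First 12 bases: ATCGTTGACTCG → Tm = 36°C (< 38°C)
First 13 bases: ATCGTTGACTCGA → Tm = 38°C (≥ 38°C)
Since every base adds ≥2°C, Tm only increases with n, so the threshold is first crossed at n = 13.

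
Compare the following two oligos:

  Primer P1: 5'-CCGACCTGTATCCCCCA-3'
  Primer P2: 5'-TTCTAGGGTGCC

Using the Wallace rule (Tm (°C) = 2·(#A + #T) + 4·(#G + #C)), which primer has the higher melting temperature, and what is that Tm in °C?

Primer P1: A+T=6, G+C=11 → Tm = 2(6)+4(11) = 56°C
Primer P2: A+T=5, G+C=7 → Tm = 2(5)+4(7) = 38°C
56°C vs 38°C → primer P1 is higher.

Primer P1, 56°C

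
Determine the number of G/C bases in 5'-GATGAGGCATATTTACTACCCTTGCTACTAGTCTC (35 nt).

Scanning the sequence gives T=12, C=9, A=8, G=6.
Total G or C: 6 + 9 = 15

15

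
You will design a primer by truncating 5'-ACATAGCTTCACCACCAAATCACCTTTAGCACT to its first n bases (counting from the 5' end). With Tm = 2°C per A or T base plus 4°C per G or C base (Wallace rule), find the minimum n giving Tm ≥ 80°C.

n = 29

First 28 bases: ACATAGCTTCACCACCAAATCACCTTTA → Tm = 78°C (< 80°C)
First 29 bases: ACATAGCTTCACCACCAAATCACCTTTAG → Tm = 82°C (≥ 80°C)
Each additional base adds 2°C (A/T) or 4°C (G/C), so Tm is non-decreasing in n; n = 29 is the first length to reach 80°C.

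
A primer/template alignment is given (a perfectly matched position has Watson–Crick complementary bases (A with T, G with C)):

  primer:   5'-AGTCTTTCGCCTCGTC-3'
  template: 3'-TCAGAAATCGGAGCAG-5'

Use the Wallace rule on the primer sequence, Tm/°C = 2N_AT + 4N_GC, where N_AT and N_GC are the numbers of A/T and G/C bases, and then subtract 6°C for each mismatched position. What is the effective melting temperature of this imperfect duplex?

Primer base counts: A=1, T=6, G=3, C=6 → A+T=7, G+C=9
Perfect-match Tm = 2(7) + 4(9) = 14 + 36 = 50°C
Mismatches (positions where the bases are not complementary): 1 (at position 8)
Effective Tm = 50 − 1×6 = 50 − 6 = 44°C

44°C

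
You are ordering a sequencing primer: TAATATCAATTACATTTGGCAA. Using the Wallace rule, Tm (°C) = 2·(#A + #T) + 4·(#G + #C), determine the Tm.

54°C

T=8, G=2, C=3, A=9
So N_AT = 17 and N_GC = 5.
Tm = 2×17 + 4×5 = 54°C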